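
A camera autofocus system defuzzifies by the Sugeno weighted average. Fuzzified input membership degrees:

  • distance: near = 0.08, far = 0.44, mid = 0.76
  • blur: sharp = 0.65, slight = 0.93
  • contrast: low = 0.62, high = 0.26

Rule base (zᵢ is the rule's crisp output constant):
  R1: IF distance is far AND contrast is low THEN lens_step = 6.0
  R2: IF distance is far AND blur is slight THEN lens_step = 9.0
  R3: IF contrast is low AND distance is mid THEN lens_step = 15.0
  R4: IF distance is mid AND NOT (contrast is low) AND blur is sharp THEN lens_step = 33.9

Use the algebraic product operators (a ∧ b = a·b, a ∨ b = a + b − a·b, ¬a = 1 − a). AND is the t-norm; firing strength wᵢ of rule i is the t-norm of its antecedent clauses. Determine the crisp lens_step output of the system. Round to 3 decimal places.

R1 (z=6.0): far=0.44, low=0.62; AND[a·b] → w = 0.2728
R2 (z=9.0): far=0.44, slight=0.93; AND[a·b] → w = 0.4092
R3 (z=15.0): low=0.62, mid=0.76; AND[a·b] → w = 0.4712
R4 (z=33.9): mid=0.76, ¬low=1−0.62=0.38, sharp=0.65; AND[a·b] → w = 0.1877
Weighted average = (0.2728·6.0 + 0.4092·9.0 + 0.4712·15.0 + 0.1877·33.9) / (0.2728 + 0.4092 + 0.4712 + 0.1877)
  = 18.7513 / 1.3409 = 13.984

13.984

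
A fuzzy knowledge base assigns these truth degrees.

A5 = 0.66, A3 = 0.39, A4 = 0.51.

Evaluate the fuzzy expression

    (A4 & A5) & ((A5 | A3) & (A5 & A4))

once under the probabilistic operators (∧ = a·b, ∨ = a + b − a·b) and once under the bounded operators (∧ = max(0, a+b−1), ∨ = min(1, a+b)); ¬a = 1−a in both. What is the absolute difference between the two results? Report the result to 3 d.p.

0.090

Under probabilistic:
  A4 & A5 = a·b on (0.5100, 0.6600) = 0.3366
  A5 | A3 = a + b − a·b on (0.6600, 0.3900) = 0.7926
  A5 & A4 = a·b on (0.6600, 0.5100) = 0.3366
  (A5 | A3) & (A5 & A4) = a·b on (0.7926, 0.3366) = 0.2668
  (A4 & A5) & ((A5 | A3) & (A5 & A4)) = a·b on (0.3366, 0.2668) = 0.0898
  → value = 0.0898
Under bounded:
  A4 & A5 = max(0, a+b−1) on (0.51, 0.66) = 0.17
  A5 | A3 = min(1, a+b) on (0.66, 0.39) = 1.00
  A5 & A4 = max(0, a+b−1) on (0.66, 0.51) = 0.17
  (A5 | A3) & (A5 & A4) = max(0, a+b−1) on (1.00, 0.17) = 0.17
  (A4 & A5) & ((A5 | A3) & (A5 & A4)) = max(0, a+b−1) on (0.17, 0.17) = 0.00
  → value = 0.0000
|0.0898 − 0.0000| = 0.090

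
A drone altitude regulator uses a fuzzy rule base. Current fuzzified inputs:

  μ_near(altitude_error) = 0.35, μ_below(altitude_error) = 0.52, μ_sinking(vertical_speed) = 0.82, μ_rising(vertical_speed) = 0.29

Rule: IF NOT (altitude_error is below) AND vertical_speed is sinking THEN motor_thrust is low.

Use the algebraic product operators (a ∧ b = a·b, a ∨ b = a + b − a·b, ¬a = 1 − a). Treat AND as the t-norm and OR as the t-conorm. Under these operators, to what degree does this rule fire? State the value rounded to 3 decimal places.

0.394

firing strength: ¬below=1−0.52=0.48, sinking=0.82; AND[a·b] → w = 0.3936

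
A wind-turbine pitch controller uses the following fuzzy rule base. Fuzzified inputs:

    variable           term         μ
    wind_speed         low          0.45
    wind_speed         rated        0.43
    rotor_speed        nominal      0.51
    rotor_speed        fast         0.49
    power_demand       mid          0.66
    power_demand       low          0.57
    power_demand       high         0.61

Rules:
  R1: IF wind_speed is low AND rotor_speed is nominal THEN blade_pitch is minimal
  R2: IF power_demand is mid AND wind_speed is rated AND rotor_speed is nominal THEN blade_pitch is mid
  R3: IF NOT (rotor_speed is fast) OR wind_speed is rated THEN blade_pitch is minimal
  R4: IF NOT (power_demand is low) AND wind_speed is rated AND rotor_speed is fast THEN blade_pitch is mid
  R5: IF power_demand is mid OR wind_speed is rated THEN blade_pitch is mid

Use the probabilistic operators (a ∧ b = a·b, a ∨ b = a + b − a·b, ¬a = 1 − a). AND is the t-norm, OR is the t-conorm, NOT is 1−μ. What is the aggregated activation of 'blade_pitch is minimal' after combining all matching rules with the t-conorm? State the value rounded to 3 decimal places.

R1: low=0.45, nominal=0.51; AND[a·b] → w = 0.2295
R2: mid=0.66, rated=0.43, nominal=0.51; AND[a·b] → w = 0.1447
R3: ¬fast=1−0.49=0.51, rated=0.43; OR[a + b − a·b] → w = 0.7207
R4: ¬low=1−0.57=0.43, rated=0.43, fast=0.49; AND[a·b] → w = 0.0906
R5: mid=0.66, rated=0.43; OR[a + b − a·b] → w = 0.8062
Rules with consequent 'minimal': {R1, R3} → strengths 0.2295, 0.7207
Aggregate via t-conorm [a + b − a·b]: 0.7848

0.785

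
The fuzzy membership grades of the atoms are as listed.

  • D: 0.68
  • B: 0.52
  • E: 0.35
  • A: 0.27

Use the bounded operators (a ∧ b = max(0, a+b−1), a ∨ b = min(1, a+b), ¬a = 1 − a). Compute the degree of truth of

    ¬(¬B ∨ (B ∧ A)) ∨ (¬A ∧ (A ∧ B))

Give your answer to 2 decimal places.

¬B = 1 − 0.52 = 0.48
B ∧ A = max(0, a+b−1) on (0.52, 0.27) = 0.00
¬B ∨ (B ∧ A) = min(1, a+b) on (0.48, 0.00) = 0.48
¬(¬B ∨ (B ∧ A)) = 1 − 0.48 = 0.52
¬A = 1 − 0.27 = 0.73
A ∧ B = max(0, a+b−1) on (0.27, 0.52) = 0.00
¬A ∧ (A ∧ B) = max(0, a+b−1) on (0.73, 0.00) = 0.00
¬(¬B ∨ (B ∧ A)) ∨ (¬A ∧ (A ∧ B)) = min(1, a+b) on (0.52, 0.00) = 0.52

0.52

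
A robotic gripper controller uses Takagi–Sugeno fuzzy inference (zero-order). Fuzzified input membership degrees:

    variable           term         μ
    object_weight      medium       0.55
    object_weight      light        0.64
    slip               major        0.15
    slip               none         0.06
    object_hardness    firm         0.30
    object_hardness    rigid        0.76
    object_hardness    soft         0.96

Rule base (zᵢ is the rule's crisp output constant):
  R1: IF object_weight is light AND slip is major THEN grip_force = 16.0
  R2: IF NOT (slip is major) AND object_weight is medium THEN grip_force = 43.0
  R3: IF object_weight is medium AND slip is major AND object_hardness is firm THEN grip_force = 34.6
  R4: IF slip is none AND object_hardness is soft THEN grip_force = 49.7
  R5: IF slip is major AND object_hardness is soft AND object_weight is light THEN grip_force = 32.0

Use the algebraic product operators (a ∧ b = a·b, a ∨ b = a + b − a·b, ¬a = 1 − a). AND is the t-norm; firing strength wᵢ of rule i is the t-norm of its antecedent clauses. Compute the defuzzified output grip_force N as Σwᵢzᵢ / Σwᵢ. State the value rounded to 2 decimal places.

R1 (z=16.0): light=0.64, major=0.15; AND[a·b] → w = 0.0960
R2 (z=43.0): ¬major=1−0.15=0.85, medium=0.55; AND[a·b] → w = 0.4675
R3 (z=34.6): medium=0.55, major=0.15, firm=0.30; AND[a·b] → w = 0.0248
R4 (z=49.7): none=0.06, soft=0.96; AND[a·b] → w = 0.0576
R5 (z=32.0): major=0.15, soft=0.96, light=0.64; AND[a·b] → w = 0.0922
Weighted average = (0.0960·16.0 + 0.4675·43.0 + 0.0248·34.6 + 0.0576·49.7 + 0.0922·32.0) / (0.0960 + 0.4675 + 0.0248 + 0.0576 + 0.0922)
  = 28.3067 / 0.7380 = 38.36

38.36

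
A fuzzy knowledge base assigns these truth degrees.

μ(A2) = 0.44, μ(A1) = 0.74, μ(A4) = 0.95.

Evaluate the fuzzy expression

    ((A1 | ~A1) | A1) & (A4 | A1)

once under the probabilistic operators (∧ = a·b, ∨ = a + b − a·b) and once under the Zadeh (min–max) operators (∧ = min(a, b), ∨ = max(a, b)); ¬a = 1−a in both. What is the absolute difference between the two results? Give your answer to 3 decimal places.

0.198

Under probabilistic:
  ~A1 = 1 − 0.7400 = 0.2600
  A1 | ~A1 = a + b − a·b on (0.7400, 0.2600) = 0.8076
  (A1 | ~A1) | A1 = a + b − a·b on (0.8076, 0.7400) = 0.9500
  A4 | A1 = a + b − a·b on (0.9500, 0.7400) = 0.9870
  ((A1 | ~A1) | A1) & (A4 | A1) = a·b on (0.9500, 0.9870) = 0.9376
  → value = 0.9376
Under Zadeh (min–max):
  ~A1 = 1 − 0.74 = 0.26
  A1 | ~A1 = max(a, b) on (0.74, 0.26) = 0.74
  (A1 | ~A1) | A1 = max(a, b) on (0.74, 0.74) = 0.74
  A4 | A1 = max(a, b) on (0.95, 0.74) = 0.95
  ((A1 | ~A1) | A1) & (A4 | A1) = min(a, b) on (0.74, 0.95) = 0.74
  → value = 0.7400
|0.9376 − 0.7400| = 0.198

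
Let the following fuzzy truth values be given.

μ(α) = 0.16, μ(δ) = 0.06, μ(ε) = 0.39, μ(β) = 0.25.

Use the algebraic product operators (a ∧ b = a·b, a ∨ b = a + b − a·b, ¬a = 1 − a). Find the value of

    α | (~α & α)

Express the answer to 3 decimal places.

0.273

~α = 1 − 0.1600 = 0.8400
~α & α = a·b on (0.8400, 0.1600) = 0.1344
α | (~α & α) = a + b − a·b on (0.1600, 0.1344) = 0.2729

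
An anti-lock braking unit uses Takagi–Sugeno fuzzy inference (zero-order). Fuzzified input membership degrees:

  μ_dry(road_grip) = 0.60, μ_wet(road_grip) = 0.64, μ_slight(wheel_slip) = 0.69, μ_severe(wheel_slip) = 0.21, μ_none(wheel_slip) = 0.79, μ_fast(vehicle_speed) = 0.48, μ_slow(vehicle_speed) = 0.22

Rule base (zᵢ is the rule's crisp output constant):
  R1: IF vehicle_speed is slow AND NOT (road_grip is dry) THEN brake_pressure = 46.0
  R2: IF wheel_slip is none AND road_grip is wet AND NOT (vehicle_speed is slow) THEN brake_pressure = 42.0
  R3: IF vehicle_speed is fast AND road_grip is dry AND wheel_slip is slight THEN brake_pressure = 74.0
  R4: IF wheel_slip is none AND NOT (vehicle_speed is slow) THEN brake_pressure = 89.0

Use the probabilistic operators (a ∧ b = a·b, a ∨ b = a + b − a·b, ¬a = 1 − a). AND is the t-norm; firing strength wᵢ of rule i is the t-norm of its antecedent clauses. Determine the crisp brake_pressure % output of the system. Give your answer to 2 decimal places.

69.50

R1 (z=46.0): slow=0.22, ¬dry=1−0.60=0.40; AND[a·b] → w = 0.0880
R2 (z=42.0): none=0.79, wet=0.64, ¬slow=1−0.22=0.78; AND[a·b] → w = 0.3944
R3 (z=74.0): fast=0.48, dry=0.60, slight=0.69; AND[a·b] → w = 0.1987
R4 (z=89.0): none=0.79, ¬slow=1−0.22=0.78; AND[a·b] → w = 0.6162
Weighted average = (0.0880·46.0 + 0.3944·42.0 + 0.1987·74.0 + 0.6162·89.0) / (0.0880 + 0.3944 + 0.1987 + 0.6162)
  = 90.1585 / 1.2973 = 69.50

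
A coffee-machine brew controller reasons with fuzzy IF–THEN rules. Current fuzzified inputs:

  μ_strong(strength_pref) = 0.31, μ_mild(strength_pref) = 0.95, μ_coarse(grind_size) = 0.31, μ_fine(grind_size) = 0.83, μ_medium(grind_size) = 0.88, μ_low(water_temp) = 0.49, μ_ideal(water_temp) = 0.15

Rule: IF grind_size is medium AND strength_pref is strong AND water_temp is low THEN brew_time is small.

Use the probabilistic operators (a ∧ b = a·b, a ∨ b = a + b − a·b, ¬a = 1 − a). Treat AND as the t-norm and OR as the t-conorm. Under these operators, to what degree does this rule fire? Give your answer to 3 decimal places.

firing strength: medium=0.88, strong=0.31, low=0.49; AND[a·b] → w = 0.1337

0.134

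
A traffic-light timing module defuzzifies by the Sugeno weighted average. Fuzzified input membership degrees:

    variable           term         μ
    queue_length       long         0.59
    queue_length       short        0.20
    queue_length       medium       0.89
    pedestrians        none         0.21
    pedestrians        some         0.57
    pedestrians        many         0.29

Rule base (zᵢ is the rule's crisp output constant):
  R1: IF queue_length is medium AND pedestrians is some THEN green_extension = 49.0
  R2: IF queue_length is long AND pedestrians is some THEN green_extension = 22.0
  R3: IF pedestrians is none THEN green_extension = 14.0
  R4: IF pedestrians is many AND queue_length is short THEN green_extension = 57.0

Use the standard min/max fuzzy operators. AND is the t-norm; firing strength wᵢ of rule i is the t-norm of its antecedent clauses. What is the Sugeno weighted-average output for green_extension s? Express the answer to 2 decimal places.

35.36

R1 (z=49.0): medium=0.89, some=0.57; AND[min(a, b)] → w = 0.57
R2 (z=22.0): long=0.59, some=0.57; AND[min(a, b)] → w = 0.57
R3 (z=14.0): none=0.21 → w = 0.21
R4 (z=57.0): many=0.29, short=0.20; AND[min(a, b)] → w = 0.20
Weighted average = (0.57·49.0 + 0.57·22.0 + 0.21·14.0 + 0.20·57.0) / (0.57 + 0.57 + 0.21 + 0.20)
  = 54.8100 / 1.5500 = 35.36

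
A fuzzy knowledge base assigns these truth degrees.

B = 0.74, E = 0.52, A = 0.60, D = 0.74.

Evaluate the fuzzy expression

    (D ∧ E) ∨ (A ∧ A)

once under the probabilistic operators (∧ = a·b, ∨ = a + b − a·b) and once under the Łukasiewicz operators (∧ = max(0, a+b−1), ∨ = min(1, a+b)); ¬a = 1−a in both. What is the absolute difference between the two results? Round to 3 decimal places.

Under probabilistic:
  D ∧ E = a·b on (0.7400, 0.5200) = 0.3848
  A ∧ A = a·b on (0.6000, 0.6000) = 0.3600
  (D ∧ E) ∨ (A ∧ A) = a + b − a·b on (0.3848, 0.3600) = 0.6063
  → value = 0.6063
Under Łukasiewicz:
  D ∧ E = max(0, a+b−1) on (0.74, 0.52) = 0.26
  A ∧ A = max(0, a+b−1) on (0.60, 0.60) = 0.20
  (D ∧ E) ∨ (A ∧ A) = min(1, a+b) on (0.26, 0.20) = 0.46
  → value = 0.4600
|0.6063 − 0.4600| = 0.146

0.146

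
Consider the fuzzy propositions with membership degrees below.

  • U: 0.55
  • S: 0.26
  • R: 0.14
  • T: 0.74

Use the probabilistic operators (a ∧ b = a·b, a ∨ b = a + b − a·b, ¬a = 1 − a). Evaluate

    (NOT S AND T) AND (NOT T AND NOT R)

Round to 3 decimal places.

NOT S = 1 − 0.2600 = 0.7400
NOT S AND T = a·b on (0.7400, 0.7400) = 0.5476
NOT T = 1 − 0.7400 = 0.2600
NOT R = 1 − 0.1400 = 0.8600
NOT T AND NOT R = a·b on (0.2600, 0.8600) = 0.2236
(NOT S AND T) AND (NOT T AND NOT R) = a·b on (0.5476, 0.2236) = 0.1224

0.122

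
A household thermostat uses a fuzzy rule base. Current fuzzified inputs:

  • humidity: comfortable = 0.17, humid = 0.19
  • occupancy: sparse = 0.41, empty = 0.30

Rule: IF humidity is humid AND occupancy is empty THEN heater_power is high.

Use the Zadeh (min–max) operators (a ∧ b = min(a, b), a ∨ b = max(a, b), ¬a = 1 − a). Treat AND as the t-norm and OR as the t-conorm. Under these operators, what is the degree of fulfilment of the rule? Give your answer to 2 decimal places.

firing strength: humid=0.19, empty=0.30; AND[min(a, b)] → w = 0.19

0.19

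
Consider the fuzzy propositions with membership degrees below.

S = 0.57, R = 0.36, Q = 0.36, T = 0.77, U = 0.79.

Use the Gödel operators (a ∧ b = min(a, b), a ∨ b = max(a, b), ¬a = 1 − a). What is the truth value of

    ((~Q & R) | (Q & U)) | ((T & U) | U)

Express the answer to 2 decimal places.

0.79

~Q = 1 − 0.36 = 0.64
~Q & R = min(a, b) on (0.64, 0.36) = 0.36
Q & U = min(a, b) on (0.36, 0.79) = 0.36
(~Q & R) | (Q & U) = max(a, b) on (0.36, 0.36) = 0.36
T & U = min(a, b) on (0.77, 0.79) = 0.77
(T & U) | U = max(a, b) on (0.77, 0.79) = 0.79
((~Q & R) | (Q & U)) | ((T & U) | U) = max(a, b) on (0.36, 0.79) = 0.79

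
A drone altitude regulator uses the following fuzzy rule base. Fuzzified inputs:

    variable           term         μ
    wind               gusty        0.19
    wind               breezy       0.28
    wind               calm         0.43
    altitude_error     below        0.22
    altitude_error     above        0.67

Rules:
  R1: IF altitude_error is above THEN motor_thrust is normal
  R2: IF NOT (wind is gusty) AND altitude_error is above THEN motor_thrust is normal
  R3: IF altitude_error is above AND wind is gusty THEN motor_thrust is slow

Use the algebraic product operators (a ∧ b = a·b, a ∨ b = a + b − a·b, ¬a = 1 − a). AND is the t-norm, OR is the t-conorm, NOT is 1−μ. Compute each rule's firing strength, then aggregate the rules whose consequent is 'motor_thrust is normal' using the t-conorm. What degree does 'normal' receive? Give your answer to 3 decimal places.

0.849

R1: above=0.67 → w = 0.6700
R2: ¬gusty=1−0.19=0.81, above=0.67; AND[a·b] → w = 0.5427
R3: above=0.67, gusty=0.19; AND[a·b] → w = 0.1273
Rules with consequent 'normal': {R1, R2} → strengths 0.6700, 0.5427
Aggregate via t-conorm [a + b − a·b]: 0.8491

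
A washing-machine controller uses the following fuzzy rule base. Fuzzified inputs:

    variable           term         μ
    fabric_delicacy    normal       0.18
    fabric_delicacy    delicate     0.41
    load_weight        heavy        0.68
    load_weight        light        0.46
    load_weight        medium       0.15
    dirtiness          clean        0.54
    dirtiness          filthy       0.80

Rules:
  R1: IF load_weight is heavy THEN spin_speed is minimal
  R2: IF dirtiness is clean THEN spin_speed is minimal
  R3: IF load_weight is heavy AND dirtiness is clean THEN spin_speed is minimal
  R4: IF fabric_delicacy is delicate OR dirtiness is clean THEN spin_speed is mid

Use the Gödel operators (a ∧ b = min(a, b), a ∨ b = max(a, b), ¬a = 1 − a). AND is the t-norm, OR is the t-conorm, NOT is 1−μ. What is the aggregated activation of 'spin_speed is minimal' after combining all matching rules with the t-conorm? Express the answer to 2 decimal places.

R1: heavy=0.68 → w = 0.68
R2: clean=0.54 → w = 0.54
R3: heavy=0.68, clean=0.54; AND[min(a, b)] → w = 0.54
R4: delicate=0.41, clean=0.54; OR[max(a, b)] → w = 0.54
Rules with consequent 'minimal': {R1, R2, R3} → strengths 0.68, 0.54, 0.54
Aggregate via t-conorm [max(a, b)]: 0.68

0.68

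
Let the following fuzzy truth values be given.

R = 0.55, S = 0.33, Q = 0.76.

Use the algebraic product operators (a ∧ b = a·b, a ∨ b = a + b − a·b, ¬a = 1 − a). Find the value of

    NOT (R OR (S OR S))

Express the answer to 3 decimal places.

0.202

S OR S = a + b − a·b on (0.3300, 0.3300) = 0.5511
R OR (S OR S) = a + b − a·b on (0.5500, 0.5511) = 0.7980
NOT (R OR (S OR S)) = 1 − 0.7980 = 0.2020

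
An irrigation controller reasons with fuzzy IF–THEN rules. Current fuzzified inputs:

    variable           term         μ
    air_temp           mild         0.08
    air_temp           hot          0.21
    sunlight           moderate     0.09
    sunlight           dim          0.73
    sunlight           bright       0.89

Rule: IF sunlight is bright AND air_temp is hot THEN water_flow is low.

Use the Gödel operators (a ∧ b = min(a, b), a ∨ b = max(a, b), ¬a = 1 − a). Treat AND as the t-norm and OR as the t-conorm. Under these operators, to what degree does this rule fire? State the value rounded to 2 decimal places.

firing strength: bright=0.89, hot=0.21; AND[min(a, b)] → w = 0.21

0.21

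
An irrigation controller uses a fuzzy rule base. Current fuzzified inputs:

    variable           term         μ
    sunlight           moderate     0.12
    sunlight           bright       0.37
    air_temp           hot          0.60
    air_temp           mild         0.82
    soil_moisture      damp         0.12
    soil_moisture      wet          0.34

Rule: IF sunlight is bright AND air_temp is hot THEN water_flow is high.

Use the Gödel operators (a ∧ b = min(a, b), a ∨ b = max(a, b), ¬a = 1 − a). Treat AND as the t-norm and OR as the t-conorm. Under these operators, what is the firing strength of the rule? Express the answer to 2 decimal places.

firing strength: bright=0.37, hot=0.60; AND[min(a, b)] → w = 0.37

0.37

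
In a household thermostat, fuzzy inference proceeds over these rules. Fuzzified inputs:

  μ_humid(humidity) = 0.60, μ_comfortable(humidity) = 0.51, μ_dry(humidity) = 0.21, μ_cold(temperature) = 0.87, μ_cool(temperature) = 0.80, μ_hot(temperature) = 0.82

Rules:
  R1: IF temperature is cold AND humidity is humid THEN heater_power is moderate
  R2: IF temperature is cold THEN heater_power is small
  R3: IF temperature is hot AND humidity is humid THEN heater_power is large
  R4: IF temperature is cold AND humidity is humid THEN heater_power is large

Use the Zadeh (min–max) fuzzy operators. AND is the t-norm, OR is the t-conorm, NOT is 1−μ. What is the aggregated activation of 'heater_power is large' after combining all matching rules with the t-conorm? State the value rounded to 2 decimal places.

R1: cold=0.87, humid=0.60; AND[min(a, b)] → w = 0.60
R2: cold=0.87 → w = 0.87
R3: hot=0.82, humid=0.60; AND[min(a, b)] → w = 0.60
R4: cold=0.87, humid=0.60; AND[min(a, b)] → w = 0.60
Rules with consequent 'large': {R3, R4} → strengths 0.60, 0.60
Aggregate via t-conorm [max(a, b)]: 0.60

0.60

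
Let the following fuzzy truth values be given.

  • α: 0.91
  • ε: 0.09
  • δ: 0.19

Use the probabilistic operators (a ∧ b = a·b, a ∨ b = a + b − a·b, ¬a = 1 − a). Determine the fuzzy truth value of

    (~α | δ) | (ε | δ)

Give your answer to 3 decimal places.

~α = 1 − 0.9100 = 0.0900
~α | δ = a + b − a·b on (0.0900, 0.1900) = 0.2629
ε | δ = a + b − a·b on (0.0900, 0.1900) = 0.2629
(~α | δ) | (ε | δ) = a + b − a·b on (0.2629, 0.2629) = 0.4567

0.457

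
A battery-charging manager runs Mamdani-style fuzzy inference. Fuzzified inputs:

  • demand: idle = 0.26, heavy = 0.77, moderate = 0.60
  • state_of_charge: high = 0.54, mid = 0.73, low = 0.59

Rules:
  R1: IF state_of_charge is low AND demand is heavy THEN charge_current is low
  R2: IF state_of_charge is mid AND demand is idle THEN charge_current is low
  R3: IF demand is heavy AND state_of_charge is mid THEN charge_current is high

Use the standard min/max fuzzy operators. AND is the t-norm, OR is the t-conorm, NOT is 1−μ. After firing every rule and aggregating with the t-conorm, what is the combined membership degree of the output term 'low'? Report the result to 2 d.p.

0.59

R1: low=0.59, heavy=0.77; AND[min(a, b)] → w = 0.59
R2: mid=0.73, idle=0.26; AND[min(a, b)] → w = 0.26
R3: heavy=0.77, mid=0.73; AND[min(a, b)] → w = 0.73
Rules with consequent 'low': {R1, R2} → strengths 0.59, 0.26
Aggregate via t-conorm [max(a, b)]: 0.59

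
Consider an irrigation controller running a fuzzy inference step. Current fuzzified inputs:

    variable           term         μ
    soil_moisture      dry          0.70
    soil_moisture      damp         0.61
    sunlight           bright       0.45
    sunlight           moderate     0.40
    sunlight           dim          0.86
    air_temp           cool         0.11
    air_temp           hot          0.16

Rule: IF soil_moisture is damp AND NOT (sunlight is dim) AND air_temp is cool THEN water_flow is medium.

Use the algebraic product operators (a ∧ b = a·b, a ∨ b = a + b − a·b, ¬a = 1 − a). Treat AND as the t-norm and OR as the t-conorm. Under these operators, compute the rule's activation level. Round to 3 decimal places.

firing strength: damp=0.61, ¬dim=1−0.86=0.14, cool=0.11; AND[a·b] → w = 0.0094

0.009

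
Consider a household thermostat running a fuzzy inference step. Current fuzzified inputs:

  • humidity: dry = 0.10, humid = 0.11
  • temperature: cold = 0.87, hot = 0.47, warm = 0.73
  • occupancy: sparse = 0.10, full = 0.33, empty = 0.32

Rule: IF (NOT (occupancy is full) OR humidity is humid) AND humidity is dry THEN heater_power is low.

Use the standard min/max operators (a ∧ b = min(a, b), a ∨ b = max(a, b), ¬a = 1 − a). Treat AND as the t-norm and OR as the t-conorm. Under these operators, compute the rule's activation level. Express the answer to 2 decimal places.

firing strength: (¬full=1−0.33=0.67 OR humid=0.11) = 0.67; AND[min(a, b)] with dry=0.10 → w = 0.10

0.10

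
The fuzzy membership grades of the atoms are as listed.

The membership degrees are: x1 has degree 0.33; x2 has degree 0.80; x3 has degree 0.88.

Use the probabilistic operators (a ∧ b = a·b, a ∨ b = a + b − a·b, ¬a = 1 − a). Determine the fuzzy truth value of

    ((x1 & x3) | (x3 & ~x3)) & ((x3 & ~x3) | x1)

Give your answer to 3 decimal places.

0.146

x1 & x3 = a·b on (0.3300, 0.8800) = 0.2904
~x3 = 1 − 0.8800 = 0.1200
x3 & ~x3 = a·b on (0.8800, 0.1200) = 0.1056
(x1 & x3) | (x3 & ~x3) = a + b − a·b on (0.2904, 0.1056) = 0.3653
~x3 = 1 − 0.8800 = 0.1200
x3 & ~x3 = a·b on (0.8800, 0.1200) = 0.1056
(x3 & ~x3) | x1 = a + b − a·b on (0.1056, 0.3300) = 0.4008
((x1 & x3) | (x3 & ~x3)) & ((x3 & ~x3) | x1) = a·b on (0.3653, 0.4008) = 0.1464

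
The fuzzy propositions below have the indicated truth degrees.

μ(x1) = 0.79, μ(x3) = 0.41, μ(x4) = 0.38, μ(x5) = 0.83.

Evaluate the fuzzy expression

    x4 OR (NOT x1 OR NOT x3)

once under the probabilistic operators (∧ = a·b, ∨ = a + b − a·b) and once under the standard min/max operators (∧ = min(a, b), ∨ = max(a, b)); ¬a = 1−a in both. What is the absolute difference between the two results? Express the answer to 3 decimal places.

0.209

Under probabilistic:
  NOT x1 = 1 − 0.7900 = 0.2100
  NOT x3 = 1 − 0.4100 = 0.5900
  NOT x1 OR NOT x3 = a + b − a·b on (0.2100, 0.5900) = 0.6761
  x4 OR (NOT x1 OR NOT x3) = a + b − a·b on (0.3800, 0.6761) = 0.7992
  → value = 0.7992
Under standard min/max:
  NOT x1 = 1 − 0.79 = 0.21
  NOT x3 = 1 − 0.41 = 0.59
  NOT x1 OR NOT x3 = max(a, b) on (0.21, 0.59) = 0.59
  x4 OR (NOT x1 OR NOT x3) = max(a, b) on (0.38, 0.59) = 0.59
  → value = 0.5900
|0.7992 − 0.5900| = 0.209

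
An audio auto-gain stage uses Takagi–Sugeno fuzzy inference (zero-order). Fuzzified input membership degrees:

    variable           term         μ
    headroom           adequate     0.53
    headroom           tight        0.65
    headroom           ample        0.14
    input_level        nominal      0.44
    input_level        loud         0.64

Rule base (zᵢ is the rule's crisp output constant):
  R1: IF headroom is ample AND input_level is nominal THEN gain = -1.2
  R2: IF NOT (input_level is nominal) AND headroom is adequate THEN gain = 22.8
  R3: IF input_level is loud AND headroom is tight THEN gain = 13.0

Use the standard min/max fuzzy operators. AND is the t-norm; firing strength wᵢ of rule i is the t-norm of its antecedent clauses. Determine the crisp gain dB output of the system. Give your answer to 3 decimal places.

R1 (z=-1.2): ample=0.14, nominal=0.44; AND[min(a, b)] → w = 0.14
R2 (z=22.8): ¬nominal=1−0.44=0.56, adequate=0.53; AND[min(a, b)] → w = 0.53
R3 (z=13.0): loud=0.64, tight=0.65; AND[min(a, b)] → w = 0.64
Weighted average = (0.14·-1.2 + 0.53·22.8 + 0.64·13.0) / (0.14 + 0.53 + 0.64)
  = 20.2360 / 1.3100 = 15.447

15.447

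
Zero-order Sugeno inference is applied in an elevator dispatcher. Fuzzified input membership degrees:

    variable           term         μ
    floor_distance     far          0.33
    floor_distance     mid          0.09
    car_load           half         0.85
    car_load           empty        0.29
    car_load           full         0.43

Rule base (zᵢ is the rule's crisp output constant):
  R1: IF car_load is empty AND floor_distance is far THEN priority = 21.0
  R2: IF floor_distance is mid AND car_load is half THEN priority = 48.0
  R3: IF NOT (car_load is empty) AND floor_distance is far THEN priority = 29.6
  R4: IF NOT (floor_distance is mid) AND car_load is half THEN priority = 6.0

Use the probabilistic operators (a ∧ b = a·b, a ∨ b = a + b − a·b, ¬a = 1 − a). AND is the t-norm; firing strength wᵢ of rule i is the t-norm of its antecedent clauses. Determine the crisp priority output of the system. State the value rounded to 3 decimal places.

14.625

R1 (z=21.0): empty=0.29, far=0.33; AND[a·b] → w = 0.0957
R2 (z=48.0): mid=0.09, half=0.85; AND[a·b] → w = 0.0765
R3 (z=29.6): ¬empty=1−0.29=0.71, far=0.33; AND[a·b] → w = 0.2343
R4 (z=6.0): ¬mid=1−0.09=0.91, half=0.85; AND[a·b] → w = 0.7735
Weighted average = (0.0957·21.0 + 0.0765·48.0 + 0.2343·29.6 + 0.7735·6.0) / (0.0957 + 0.0765 + 0.2343 + 0.7735)
  = 17.2580 / 1.1800 = 14.625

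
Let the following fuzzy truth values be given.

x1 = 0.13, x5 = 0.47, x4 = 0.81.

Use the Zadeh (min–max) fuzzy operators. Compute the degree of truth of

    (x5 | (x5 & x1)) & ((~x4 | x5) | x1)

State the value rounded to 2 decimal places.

0.47

x5 & x1 = min(a, b) on (0.47, 0.13) = 0.13
x5 | (x5 & x1) = max(a, b) on (0.47, 0.13) = 0.47
~x4 = 1 − 0.81 = 0.19
~x4 | x5 = max(a, b) on (0.19, 0.47) = 0.47
(~x4 | x5) | x1 = max(a, b) on (0.47, 0.13) = 0.47
(x5 | (x5 & x1)) & ((~x4 | x5) | x1) = min(a, b) on (0.47, 0.47) = 0.47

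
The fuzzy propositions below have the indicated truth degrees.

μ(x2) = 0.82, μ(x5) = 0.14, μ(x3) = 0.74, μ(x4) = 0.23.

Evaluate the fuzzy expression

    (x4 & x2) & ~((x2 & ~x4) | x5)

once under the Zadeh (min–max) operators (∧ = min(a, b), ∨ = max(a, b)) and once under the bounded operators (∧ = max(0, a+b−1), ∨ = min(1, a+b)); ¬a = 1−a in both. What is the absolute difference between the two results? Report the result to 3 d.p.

Under Zadeh (min–max):
  x4 & x2 = min(a, b) on (0.23, 0.82) = 0.23
  ~x4 = 1 − 0.23 = 0.77
  x2 & ~x4 = min(a, b) on (0.82, 0.77) = 0.77
  (x2 & ~x4) | x5 = max(a, b) on (0.77, 0.14) = 0.77
  ~((x2 & ~x4) | x5) = 1 − 0.77 = 0.23
  (x4 & x2) & ~((x2 & ~x4) | x5) = min(a, b) on (0.23, 0.23) = 0.23
  → value = 0.2300
Under bounded:
  x4 & x2 = max(0, a+b−1) on (0.23, 0.82) = 0.05
  ~x4 = 1 − 0.23 = 0.77
  x2 & ~x4 = max(0, a+b−1) on (0.82, 0.77) = 0.59
  (x2 & ~x4) | x5 = min(1, a+b) on (0.59, 0.14) = 0.73
  ~((x2 & ~x4) | x5) = 1 − 0.73 = 0.27
  (x4 & x2) & ~((x2 & ~x4) | x5) = max(0, a+b−1) on (0.05, 0.27) = 0.00
  → value = 0.0000
|0.2300 − 0.0000| = 0.230

0.230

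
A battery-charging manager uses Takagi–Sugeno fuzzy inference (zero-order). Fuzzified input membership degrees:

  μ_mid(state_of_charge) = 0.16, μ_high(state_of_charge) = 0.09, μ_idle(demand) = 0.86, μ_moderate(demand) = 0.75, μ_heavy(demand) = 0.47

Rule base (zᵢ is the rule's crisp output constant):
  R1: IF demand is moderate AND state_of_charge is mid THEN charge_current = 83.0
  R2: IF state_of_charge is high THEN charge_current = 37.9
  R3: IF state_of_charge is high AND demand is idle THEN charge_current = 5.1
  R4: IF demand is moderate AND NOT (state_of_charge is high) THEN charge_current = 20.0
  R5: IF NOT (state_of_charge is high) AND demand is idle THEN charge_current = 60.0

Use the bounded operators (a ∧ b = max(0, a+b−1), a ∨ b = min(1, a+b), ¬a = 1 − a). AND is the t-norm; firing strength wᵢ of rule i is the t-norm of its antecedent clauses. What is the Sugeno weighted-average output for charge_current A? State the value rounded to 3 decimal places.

41.323

R1 (z=83.0): moderate=0.75, mid=0.16; AND[max(0, a+b−1)] → w = 0.00
R2 (z=37.9): high=0.09 → w = 0.09
R3 (z=5.1): high=0.09, idle=0.86; AND[max(0, a+b−1)] → w = 0.00
R4 (z=20.0): moderate=0.75, ¬high=1−0.09=0.91; AND[max(0, a+b−1)] → w = 0.66
R5 (z=60.0): ¬high=1−0.09=0.91, idle=0.86; AND[max(0, a+b−1)] → w = 0.77
Weighted average = (0.00·83.0 + 0.09·37.9 + 0.00·5.1 + 0.66·20.0 + 0.77·60.0) / (0.00 + 0.09 + 0.00 + 0.66 + 0.77)
  = 62.8110 / 1.5200 = 41.323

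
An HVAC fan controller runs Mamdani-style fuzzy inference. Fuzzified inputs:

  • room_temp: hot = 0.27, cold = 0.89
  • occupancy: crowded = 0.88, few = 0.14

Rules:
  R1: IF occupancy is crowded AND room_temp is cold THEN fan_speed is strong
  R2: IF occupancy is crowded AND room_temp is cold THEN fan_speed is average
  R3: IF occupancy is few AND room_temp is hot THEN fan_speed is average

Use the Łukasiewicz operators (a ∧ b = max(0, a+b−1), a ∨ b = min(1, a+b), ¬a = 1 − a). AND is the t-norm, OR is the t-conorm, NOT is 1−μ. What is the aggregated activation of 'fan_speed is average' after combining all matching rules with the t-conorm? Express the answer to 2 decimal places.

R1: crowded=0.88, cold=0.89; AND[max(0, a+b−1)] → w = 0.77
R2: crowded=0.88, cold=0.89; AND[max(0, a+b−1)] → w = 0.77
R3: few=0.14, hot=0.27; AND[max(0, a+b−1)] → w = 0.00
Rules with consequent 'average': {R2, R3} → strengths 0.77, 0.00
Aggregate via t-conorm [min(1, a+b)]: 0.77

0.77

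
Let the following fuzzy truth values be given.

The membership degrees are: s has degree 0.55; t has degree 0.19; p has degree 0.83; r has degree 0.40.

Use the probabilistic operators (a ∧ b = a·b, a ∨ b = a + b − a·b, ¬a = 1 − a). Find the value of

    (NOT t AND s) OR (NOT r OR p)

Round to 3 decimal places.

NOT t = 1 − 0.1900 = 0.8100
NOT t AND s = a·b on (0.8100, 0.5500) = 0.4455
NOT r = 1 − 0.4000 = 0.6000
NOT r OR p = a + b − a·b on (0.6000, 0.8300) = 0.9320
(NOT t AND s) OR (NOT r OR p) = a + b − a·b on (0.4455, 0.9320) = 0.9623

0.962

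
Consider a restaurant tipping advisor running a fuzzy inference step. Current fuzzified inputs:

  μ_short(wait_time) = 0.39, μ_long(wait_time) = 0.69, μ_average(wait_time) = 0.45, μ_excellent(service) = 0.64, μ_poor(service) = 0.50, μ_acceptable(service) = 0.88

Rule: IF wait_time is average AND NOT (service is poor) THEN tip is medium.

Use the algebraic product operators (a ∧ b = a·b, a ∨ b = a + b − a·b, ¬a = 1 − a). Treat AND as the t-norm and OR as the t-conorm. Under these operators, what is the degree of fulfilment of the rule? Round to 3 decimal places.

firing strength: average=0.45, ¬poor=1−0.50=0.50; AND[a·b] → w = 0.2250

0.225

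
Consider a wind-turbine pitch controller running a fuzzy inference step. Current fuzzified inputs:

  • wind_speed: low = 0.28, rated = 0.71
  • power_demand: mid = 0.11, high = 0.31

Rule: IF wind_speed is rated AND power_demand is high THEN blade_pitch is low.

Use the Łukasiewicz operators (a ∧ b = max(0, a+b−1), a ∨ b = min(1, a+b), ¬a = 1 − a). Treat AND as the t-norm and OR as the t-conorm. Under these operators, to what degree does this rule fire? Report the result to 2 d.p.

0.02

firing strength: rated=0.71, high=0.31; AND[max(0, a+b−1)] → w = 0.02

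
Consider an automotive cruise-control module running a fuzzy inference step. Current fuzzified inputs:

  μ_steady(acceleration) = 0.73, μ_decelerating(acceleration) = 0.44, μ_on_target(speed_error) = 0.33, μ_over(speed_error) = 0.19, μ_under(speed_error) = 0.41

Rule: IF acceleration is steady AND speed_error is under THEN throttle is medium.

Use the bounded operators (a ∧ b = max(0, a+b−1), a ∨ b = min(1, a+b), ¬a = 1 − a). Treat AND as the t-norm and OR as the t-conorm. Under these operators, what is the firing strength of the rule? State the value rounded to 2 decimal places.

0.14

firing strength: steady=0.73, under=0.41; AND[max(0, a+b−1)] → w = 0.14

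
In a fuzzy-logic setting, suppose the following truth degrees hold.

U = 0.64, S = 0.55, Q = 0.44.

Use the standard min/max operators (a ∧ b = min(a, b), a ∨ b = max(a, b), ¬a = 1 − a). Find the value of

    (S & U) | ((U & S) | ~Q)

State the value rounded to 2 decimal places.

S & U = min(a, b) on (0.55, 0.64) = 0.55
U & S = min(a, b) on (0.64, 0.55) = 0.55
~Q = 1 − 0.44 = 0.56
(U & S) | ~Q = max(a, b) on (0.55, 0.56) = 0.56
(S & U) | ((U & S) | ~Q) = max(a, b) on (0.55, 0.56) = 0.56

0.56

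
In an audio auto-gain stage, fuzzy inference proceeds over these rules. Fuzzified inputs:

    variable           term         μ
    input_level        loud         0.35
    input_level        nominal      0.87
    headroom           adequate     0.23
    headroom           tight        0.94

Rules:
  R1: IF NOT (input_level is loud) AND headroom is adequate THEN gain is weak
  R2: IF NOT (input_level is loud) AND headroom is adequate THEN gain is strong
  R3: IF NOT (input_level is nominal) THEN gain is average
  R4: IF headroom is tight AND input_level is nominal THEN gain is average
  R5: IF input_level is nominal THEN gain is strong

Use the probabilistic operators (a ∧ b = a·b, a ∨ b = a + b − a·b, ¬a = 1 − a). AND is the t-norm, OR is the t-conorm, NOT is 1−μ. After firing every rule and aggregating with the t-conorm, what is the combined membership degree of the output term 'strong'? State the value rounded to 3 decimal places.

0.889

R1: ¬loud=1−0.35=0.65, adequate=0.23; AND[a·b] → w = 0.1495
R2: ¬loud=1−0.35=0.65, adequate=0.23; AND[a·b] → w = 0.1495
R3: ¬nominal=1−0.87=0.13 → w = 0.1300
R4: tight=0.94, nominal=0.87; AND[a·b] → w = 0.8178
R5: nominal=0.87 → w = 0.8700
Rules with consequent 'strong': {R2, R5} → strengths 0.1495, 0.8700
Aggregate via t-conorm [a + b − a·b]: 0.8894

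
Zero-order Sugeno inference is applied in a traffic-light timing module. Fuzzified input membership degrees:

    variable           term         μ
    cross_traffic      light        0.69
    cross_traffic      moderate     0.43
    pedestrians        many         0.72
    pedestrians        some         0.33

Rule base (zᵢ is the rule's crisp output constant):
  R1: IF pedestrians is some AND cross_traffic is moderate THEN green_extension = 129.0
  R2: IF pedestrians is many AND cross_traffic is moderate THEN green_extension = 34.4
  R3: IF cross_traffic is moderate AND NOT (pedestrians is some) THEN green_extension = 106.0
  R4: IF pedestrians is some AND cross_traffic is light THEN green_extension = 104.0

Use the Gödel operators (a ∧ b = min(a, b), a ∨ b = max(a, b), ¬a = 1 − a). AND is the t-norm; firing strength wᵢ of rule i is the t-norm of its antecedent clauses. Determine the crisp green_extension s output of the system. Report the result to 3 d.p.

90.304

R1 (z=129.0): some=0.33, moderate=0.43; AND[min(a, b)] → w = 0.33
R2 (z=34.4): many=0.72, moderate=0.43; AND[min(a, b)] → w = 0.43
R3 (z=106.0): moderate=0.43, ¬some=1−0.33=0.67; AND[min(a, b)] → w = 0.43
R4 (z=104.0): some=0.33, light=0.69; AND[min(a, b)] → w = 0.33
Weighted average = (0.33·129.0 + 0.43·34.4 + 0.43·106.0 + 0.33·104.0) / (0.33 + 0.43 + 0.43 + 0.33)
  = 137.2620 / 1.5200 = 90.304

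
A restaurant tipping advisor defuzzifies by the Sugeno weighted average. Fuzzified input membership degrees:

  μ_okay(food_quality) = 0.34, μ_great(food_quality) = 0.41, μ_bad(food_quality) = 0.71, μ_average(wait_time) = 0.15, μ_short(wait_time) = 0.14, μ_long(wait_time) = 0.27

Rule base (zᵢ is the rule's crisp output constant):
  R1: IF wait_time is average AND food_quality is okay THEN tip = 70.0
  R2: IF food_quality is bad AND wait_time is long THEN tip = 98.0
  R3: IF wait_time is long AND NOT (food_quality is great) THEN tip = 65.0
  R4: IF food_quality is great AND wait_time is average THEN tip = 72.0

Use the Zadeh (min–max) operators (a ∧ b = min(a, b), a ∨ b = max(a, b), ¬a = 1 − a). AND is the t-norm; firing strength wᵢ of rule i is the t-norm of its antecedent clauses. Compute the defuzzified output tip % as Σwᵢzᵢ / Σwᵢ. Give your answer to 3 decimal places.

77.750

R1 (z=70.0): average=0.15, okay=0.34; AND[min(a, b)] → w = 0.15
R2 (z=98.0): bad=0.71, long=0.27; AND[min(a, b)] → w = 0.27
R3 (z=65.0): long=0.27, ¬great=1−0.41=0.59; AND[min(a, b)] → w = 0.27
R4 (z=72.0): great=0.41, average=0.15; AND[min(a, b)] → w = 0.15
Weighted average = (0.15·70.0 + 0.27·98.0 + 0.27·65.0 + 0.15·72.0) / (0.15 + 0.27 + 0.27 + 0.15)
  = 65.3100 / 0.8400 = 77.750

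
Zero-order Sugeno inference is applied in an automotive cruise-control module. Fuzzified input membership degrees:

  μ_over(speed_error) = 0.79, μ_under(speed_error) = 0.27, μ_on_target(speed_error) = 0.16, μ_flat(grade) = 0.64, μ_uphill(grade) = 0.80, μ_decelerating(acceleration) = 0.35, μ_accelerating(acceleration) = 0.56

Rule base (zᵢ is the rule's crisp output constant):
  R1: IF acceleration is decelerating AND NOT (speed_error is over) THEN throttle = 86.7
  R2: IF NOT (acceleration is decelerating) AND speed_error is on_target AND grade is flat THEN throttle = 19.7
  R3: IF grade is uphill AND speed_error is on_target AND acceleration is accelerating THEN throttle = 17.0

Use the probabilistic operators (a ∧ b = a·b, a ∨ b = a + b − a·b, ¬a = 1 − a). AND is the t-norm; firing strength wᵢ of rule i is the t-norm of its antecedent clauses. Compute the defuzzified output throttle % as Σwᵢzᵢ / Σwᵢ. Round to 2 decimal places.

42.04

R1 (z=86.7): decelerating=0.35, ¬over=1−0.79=0.21; AND[a·b] → w = 0.0735
R2 (z=19.7): ¬decelerating=1−0.35=0.65, on_target=0.16, flat=0.64; AND[a·b] → w = 0.0666
R3 (z=17.0): uphill=0.80, on_target=0.16, accelerating=0.56; AND[a·b] → w = 0.0717
Weighted average = (0.0735·86.7 + 0.0666·19.7 + 0.0717·17.0) / (0.0735 + 0.0666 + 0.0717)
  = 8.9022 / 0.2117 = 42.04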